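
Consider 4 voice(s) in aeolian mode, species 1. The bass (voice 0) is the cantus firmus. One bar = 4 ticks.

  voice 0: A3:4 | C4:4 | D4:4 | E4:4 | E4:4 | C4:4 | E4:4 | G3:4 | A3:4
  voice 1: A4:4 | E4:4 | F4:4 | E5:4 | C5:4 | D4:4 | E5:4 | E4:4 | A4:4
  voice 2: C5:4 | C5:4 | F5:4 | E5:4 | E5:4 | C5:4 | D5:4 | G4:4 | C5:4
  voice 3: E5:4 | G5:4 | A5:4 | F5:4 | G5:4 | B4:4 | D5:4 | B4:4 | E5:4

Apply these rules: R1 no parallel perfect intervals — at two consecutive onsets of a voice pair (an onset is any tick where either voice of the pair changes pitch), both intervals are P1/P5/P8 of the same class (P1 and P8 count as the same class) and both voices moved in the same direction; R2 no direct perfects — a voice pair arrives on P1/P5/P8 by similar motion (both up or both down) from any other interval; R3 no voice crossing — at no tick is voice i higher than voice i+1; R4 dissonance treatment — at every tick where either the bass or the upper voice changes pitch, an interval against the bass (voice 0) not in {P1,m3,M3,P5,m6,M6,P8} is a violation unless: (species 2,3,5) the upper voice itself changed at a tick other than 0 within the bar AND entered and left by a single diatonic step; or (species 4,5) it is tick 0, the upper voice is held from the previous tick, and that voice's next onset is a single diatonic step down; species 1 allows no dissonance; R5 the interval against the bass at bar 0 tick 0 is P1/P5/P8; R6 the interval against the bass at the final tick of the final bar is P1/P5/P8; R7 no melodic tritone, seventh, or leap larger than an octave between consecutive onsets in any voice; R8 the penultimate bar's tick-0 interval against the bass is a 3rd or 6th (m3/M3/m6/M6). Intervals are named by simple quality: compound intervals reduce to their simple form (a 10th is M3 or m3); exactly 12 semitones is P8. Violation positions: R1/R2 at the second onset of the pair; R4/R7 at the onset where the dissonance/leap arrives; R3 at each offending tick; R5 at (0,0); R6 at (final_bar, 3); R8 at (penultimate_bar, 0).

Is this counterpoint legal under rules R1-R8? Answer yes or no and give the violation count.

No (31 violations)

bar 0: v0=A3 v1=A4 v2=C5 v3=E5 (P5)
bar 1: v0=C4 v1=E4 v2=C5 v3=G5 (P5)
bar 2: v0=D4 v1=F4 v2=F5 v3=A5 (P5)
bar 3: v0=E4 v1=E5 v2=E5 v3=F5 (m2)
bar 4: v0=E4 v1=C5 v2=E5 v3=G5 (m3)
bar 5: v0=C4 v1=D4 v2=C5 v3=B4 (M7)
bar 6: v0=E4 v1=E5 v2=D5 v3=D5 (m7)
bar 7: v0=G3 v1=E4 v2=G4 v3=B4 (M3)
bar 8: v0=A3 v1=A4 v2=C5 v3=E5 (P5)
  R5 @ bar0.0: opens on m3
  R1 @ bar1.0: A3/E5 P5 -> C4/G5 P5 similar
  R1 @ bar2.0: C4/G5 P5 -> D4/A5 P5 similar
  R2 @ bar2.0: E4/C5 m6 -> F4/F5 P8 similar
  R2 @ bar3.0: D4/F4 m3 -> E4/E5 P8 similar
  R4 @ bar3.0: E4/F5 m2 untreated
  R7 @ bar3.0: F4->E5 leap 11st
  R1 @ bar5.0: E4/E5 P8 -> C4/C5 P8 similar
  R3 @ bar5.0: C5 above B4
  R4 @ bar5.0: C4/D4 M2 untreated
  R4 @ bar5.0: C4/B4 M7 untreated
  R7 @ bar5.0: C5->D4 leap 10st
  R3 @ bar5.1: C5 above B4
  R3 @ bar5.2: C5 above B4
  R3 @ bar5.3: C5 above B4
  R2 @ bar6.0: C4/D4 M2 -> E4/E5 P8 similar
  R2 @ bar6.0: C5/B4 m2 -> D5/D5 P1 similar
  R3 @ bar6.0: E5 above D5
  R4 @ bar6.0: E4/D5 m7 untreated
  R4 @ bar6.0: E4/D5 m7 untreated
  R7 @ bar6.0: D4->E5 leap 14st
  R3 @ bar6.1: E5 above D5
  R3 @ bar6.2: E5 above D5
  R3 @ bar6.3: E5 above D5
  R2 @ bar7.0: E4/D5 m7 -> G3/G4 P8 similar
  R2 @ bar7.0: E5/D5 M2 -> E4/B4 P5 similar
  R8 @ bar7.0: penult P8 not 3rd/6th
  R1 @ bar8.0: E4/B4 P5 -> A4/E5 P5 similar
  R2 @ bar8.0: G3/E4 M6 -> A3/A4 P8 similar
  R2 @ bar8.0: G3/B4 M3 -> A3/E5 P5 similar
  R6 @ bar8.3: closes on m3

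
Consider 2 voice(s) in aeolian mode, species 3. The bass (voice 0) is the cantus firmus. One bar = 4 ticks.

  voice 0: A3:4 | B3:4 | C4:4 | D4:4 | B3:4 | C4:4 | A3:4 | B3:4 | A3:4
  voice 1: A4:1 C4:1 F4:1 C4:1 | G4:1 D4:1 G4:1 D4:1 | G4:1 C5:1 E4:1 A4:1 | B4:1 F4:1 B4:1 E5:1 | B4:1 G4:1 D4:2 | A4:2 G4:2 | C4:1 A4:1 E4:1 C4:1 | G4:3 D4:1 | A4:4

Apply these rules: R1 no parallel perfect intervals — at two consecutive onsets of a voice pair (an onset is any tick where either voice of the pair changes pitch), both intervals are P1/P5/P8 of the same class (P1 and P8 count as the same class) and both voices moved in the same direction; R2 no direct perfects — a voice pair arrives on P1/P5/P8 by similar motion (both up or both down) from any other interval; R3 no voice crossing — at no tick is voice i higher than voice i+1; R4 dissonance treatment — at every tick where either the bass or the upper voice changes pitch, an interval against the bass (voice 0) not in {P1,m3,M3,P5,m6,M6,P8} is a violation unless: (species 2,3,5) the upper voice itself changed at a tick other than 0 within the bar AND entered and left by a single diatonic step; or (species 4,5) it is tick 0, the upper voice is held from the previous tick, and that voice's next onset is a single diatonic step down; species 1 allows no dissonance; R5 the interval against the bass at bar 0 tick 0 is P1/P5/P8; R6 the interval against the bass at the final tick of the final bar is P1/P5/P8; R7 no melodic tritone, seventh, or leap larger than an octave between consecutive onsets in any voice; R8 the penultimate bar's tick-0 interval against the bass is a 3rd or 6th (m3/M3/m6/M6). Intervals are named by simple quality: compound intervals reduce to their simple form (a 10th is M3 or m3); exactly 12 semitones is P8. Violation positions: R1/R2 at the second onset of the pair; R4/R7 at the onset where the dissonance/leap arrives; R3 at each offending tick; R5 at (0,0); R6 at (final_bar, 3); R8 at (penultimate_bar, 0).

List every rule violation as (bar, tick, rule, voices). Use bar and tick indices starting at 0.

(2, 0, R2, (0, 1))
(3, 1, R7, (1,))
(3, 2, R7, (1,))
(3, 3, R4, (0, 1))
(4, 0, R2, (0, 1))

bar 0: v0=A3 v1=A4 downbeat P8
bar 1: v0=B3 v1=G4 downbeat m6
bar 2: v0=C4 v1=G4 downbeat P5
bar 3: v0=D4 v1=B4 downbeat M6
bar 4: v0=B3 v1=B4 downbeat P8
bar 5: v0=C4 v1=A4 downbeat M6
bar 6: v0=A3 v1=C4 downbeat m3
bar 7: v0=B3 v1=G4 downbeat m6
bar 8: v0=A3 v1=A4 downbeat P8
  -> R2 @ bar 2 tick 0 v(0, 1): B3/D4 m3 -> C4/G4 P5 similar
  -> R7 @ bar 3 tick 1 v(1,): B4->F4 leap 6st
  -> R7 @ bar 3 tick 2 v(1,): F4->B4 leap 6st
  -> R4 @ bar 3 tick 3 v(0, 1): D4/E5 M2 untreated
  -> R2 @ bar 4 tick 0 v(0, 1): D4/E5 M2 -> B3/B4 P8 similar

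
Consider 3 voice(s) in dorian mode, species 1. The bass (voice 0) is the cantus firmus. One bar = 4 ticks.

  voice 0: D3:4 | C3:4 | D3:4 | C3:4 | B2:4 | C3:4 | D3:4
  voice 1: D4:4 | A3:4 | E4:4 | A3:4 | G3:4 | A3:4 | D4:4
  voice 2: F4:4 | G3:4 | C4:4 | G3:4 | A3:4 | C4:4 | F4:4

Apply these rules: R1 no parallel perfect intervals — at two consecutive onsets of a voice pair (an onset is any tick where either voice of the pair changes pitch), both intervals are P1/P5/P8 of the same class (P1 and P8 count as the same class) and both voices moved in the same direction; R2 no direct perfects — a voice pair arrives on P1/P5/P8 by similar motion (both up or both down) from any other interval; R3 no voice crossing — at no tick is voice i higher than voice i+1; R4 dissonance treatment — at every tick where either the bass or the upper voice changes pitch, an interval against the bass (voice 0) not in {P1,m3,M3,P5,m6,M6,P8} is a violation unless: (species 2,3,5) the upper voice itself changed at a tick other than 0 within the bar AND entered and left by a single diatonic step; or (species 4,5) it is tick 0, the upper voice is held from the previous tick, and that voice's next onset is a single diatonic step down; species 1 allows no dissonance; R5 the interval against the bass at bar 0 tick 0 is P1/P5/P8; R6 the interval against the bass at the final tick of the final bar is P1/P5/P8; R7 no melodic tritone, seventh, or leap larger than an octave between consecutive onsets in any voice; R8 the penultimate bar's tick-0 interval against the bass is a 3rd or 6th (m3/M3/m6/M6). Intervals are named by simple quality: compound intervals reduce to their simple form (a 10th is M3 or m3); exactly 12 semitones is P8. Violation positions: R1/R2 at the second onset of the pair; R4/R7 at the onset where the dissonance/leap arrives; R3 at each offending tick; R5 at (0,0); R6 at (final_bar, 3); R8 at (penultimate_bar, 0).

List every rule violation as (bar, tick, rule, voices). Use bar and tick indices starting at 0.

(0, 0, R5, (0, 2))
(1, 0, R2, (0, 2))
(1, 0, R3, (1, 2))
(1, 0, R7, (2,))
(1, 1, R3, (1, 2))
(1, 2, R3, (1, 2))
(1, 3, R3, (1, 2))
(2, 0, R3, (1, 2))
(2, 0, R4, (0, 1))
(2, 0, R4, (0, 2))
(2, 1, R3, (1, 2))
(2, 2, R3, (1, 2))
(2, 3, R3, (1, 2))
(3, 0, R2, (0, 2))
(3, 0, R3, (1, 2))
(3, 1, R3, (1, 2))
(3, 2, R3, (1, 2))
(3, 3, R3, (1, 2))
(4, 0, R4, (0, 2))
(5, 0, R2, (0, 2))
(5, 0, R8, (0, 2))
(6, 0, R2, (0, 1))
(6, 3, R6, (0, 2))

bar 0: v0=D3 v1=D4 v2=F4 downbeat m3
bar 1: v0=C3 v1=A3 v2=G3 downbeat P5
bar 2: v0=D3 v1=E4 v2=C4 downbeat m7
bar 3: v0=C3 v1=A3 v2=G3 downbeat P5
bar 4: v0=B2 v1=G3 v2=A3 downbeat m7
bar 5: v0=C3 v1=A3 v2=C4 downbeat P8
bar 6: v0=D3 v1=D4 v2=F4 downbeat m3
  -> R5 @ bar 0 tick 0 v(0, 2): opens on m3
  -> R2 @ bar 1 tick 0 v(0, 2): D3/F4 m3 -> C3/G3 P5 similar
  -> R3 @ bar 1 tick 0 v(1, 2): A3 above G3
  -> R7 @ bar 1 tick 0 v(2,): F4->G3 leap 10st
  -> R3 @ bar 1 tick 1 v(1, 2): A3 above G3
  -> R3 @ bar 1 tick 2 v(1, 2): A3 above G3
  -> R3 @ bar 1 tick 3 v(1, 2): A3 above G3
  -> R3 @ bar 2 tick 0 v(1, 2): E4 above C4
  -> R4 @ bar 2 tick 0 v(0, 1): D3/E4 M2 untreated
  -> R4 @ bar 2 tick 0 v(0, 2): D3/C4 m7 untreated
  -> R3 @ bar 2 tick 1 v(1, 2): E4 above C4
  -> R3 @ bar 2 tick 2 v(1, 2): E4 above C4
  -> R3 @ bar 2 tick 3 v(1, 2): E4 above C4
  -> R2 @ bar 3 tick 0 v(0, 2): D3/C4 m7 -> C3/G3 P5 similar
  -> R3 @ bar 3 tick 0 v(1, 2): A3 above G3
  -> R3 @ bar 3 tick 1 v(1, 2): A3 above G3
  -> R3 @ bar 3 tick 2 v(1, 2): A3 above G3
  -> R3 @ bar 3 tick 3 v(1, 2): A3 above G3
  -> R4 @ bar 4 tick 0 v(0, 2): B2/A3 m7 untreated
  -> R2 @ bar 5 tick 0 v(0, 2): B2/A3 m7 -> C3/C4 P8 similar
  -> R8 @ bar 5 tick 0 v(0, 2): penult P8 not 3rd/6th
  -> R2 @ bar 6 tick 0 v(0, 1): C3/A3 M6 -> D3/D4 P8 similar
  -> R6 @ bar 6 tick 3 v(0, 2): closes on m3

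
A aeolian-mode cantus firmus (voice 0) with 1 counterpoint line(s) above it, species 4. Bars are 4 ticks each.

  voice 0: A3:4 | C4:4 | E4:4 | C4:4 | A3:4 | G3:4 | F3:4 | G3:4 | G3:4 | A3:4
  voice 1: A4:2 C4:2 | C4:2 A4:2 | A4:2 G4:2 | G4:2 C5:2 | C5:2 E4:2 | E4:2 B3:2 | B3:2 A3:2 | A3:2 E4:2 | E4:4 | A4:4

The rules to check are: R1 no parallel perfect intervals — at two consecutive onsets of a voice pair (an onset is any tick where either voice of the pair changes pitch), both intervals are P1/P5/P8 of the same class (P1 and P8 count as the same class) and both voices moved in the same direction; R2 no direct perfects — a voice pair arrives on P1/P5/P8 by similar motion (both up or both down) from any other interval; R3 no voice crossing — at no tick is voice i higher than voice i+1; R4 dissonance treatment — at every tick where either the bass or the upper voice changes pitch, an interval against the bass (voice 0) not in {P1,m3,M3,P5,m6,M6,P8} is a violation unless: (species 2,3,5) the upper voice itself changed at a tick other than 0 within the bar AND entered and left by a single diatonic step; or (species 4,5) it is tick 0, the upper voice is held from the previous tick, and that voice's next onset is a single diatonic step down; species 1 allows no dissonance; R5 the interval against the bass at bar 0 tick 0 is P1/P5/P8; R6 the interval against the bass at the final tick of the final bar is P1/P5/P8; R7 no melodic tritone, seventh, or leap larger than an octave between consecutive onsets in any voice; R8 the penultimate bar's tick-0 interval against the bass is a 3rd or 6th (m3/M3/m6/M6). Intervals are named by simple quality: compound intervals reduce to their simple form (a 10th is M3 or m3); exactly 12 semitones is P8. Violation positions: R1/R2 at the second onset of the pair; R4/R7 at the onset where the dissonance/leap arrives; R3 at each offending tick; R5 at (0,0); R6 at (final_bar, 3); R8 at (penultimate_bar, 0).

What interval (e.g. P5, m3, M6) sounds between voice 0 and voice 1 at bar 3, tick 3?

P8

voice 0=C4 voice 1=C5 -> P8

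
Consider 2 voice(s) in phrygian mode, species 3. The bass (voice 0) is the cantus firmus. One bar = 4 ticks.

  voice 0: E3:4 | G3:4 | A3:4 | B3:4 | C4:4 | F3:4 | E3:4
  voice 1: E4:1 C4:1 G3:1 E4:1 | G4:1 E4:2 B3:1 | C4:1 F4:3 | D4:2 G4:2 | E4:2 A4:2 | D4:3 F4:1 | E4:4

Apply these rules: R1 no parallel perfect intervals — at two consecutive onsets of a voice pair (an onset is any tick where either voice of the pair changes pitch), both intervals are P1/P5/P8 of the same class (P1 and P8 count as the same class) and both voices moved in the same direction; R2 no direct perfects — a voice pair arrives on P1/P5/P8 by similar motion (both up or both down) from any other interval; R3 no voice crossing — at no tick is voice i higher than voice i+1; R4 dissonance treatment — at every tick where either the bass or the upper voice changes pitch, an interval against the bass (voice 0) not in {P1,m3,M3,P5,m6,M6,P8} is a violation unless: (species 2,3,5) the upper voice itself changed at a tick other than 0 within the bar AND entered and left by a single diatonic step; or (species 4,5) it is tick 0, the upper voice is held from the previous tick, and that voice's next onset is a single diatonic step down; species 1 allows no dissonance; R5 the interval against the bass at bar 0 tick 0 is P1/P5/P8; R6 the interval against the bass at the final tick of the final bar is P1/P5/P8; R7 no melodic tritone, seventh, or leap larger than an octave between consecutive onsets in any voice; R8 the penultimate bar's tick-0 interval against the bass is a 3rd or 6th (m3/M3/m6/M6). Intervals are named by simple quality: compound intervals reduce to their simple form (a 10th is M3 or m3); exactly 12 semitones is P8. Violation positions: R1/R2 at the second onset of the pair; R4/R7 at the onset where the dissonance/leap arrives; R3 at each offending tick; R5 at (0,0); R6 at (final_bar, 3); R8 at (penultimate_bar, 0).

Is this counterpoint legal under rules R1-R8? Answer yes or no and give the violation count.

No (2 violations)

bar 0: v0=E3 v1=E4 (P8)
bar 1: v0=G3 v1=G4 (P8)
bar 2: v0=A3 v1=C4 (m3)
bar 3: v0=B3 v1=D4 (m3)
bar 4: v0=C4 v1=E4 (M3)
bar 5: v0=F3 v1=D4 (M6)
bar 6: v0=E3 v1=E4 (P8)
  R1 @ bar1.0: E3/E4 P8 -> G3/G4 P8 similar
  R1 @ bar6.0: F3/F4 P8 -> E3/E4 P8 similar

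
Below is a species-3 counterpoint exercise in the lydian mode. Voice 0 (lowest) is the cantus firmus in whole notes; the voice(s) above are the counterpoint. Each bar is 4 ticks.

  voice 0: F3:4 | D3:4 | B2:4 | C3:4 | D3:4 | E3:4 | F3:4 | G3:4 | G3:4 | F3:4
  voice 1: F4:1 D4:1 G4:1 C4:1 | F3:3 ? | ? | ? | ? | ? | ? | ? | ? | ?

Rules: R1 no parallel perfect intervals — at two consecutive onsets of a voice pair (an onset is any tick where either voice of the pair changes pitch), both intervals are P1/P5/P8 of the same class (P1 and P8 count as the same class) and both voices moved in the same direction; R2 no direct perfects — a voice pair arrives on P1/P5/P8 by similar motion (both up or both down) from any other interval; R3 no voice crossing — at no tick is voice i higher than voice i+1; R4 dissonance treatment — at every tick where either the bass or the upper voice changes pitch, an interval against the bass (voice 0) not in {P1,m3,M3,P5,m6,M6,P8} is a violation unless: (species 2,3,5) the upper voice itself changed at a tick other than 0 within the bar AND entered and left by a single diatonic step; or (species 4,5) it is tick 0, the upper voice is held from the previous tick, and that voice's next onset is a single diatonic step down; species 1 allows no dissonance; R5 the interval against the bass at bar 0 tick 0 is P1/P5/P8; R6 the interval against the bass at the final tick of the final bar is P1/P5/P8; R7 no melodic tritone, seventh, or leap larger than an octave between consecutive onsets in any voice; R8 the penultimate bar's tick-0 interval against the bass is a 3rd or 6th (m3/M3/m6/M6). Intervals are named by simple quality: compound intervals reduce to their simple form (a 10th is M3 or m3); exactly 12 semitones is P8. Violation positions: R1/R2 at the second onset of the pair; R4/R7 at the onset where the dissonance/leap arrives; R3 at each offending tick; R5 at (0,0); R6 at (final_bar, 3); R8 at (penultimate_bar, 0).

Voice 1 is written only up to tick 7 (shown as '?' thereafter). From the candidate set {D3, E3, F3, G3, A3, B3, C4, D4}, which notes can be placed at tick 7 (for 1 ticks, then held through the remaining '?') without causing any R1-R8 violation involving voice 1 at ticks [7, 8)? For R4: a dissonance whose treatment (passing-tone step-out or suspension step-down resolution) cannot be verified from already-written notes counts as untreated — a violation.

{A3, D3, D4, F3}

D3: legal
E3: violates R4
F3: legal
G3: violates R4
A3: legal
B3: violates R7
C4: violates R4
D4: legal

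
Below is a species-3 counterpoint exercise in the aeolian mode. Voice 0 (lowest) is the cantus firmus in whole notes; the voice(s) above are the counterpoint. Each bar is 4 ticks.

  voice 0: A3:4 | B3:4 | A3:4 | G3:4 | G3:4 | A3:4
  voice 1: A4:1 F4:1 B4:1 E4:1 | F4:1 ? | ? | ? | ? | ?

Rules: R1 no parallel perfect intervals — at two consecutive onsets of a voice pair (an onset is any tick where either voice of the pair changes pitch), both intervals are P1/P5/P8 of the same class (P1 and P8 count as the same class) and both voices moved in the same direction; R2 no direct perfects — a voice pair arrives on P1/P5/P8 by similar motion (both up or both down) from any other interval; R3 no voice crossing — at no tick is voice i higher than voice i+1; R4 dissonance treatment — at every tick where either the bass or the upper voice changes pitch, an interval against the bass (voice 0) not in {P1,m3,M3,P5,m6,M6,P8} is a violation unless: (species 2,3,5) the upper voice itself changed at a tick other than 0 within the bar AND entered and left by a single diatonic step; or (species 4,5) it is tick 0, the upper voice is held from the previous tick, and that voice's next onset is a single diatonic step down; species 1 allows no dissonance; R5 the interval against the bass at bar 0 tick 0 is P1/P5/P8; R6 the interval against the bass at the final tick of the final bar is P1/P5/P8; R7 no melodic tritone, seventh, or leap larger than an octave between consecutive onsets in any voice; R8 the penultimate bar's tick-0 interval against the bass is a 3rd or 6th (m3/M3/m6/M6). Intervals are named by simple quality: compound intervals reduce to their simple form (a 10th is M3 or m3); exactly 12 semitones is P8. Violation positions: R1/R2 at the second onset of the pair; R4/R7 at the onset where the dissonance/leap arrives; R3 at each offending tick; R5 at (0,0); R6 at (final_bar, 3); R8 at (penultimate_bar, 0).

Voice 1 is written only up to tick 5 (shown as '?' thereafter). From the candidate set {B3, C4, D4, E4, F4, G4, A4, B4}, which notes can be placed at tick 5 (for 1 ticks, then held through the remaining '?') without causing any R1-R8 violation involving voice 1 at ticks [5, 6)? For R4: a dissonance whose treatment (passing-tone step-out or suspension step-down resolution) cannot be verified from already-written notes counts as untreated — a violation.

B3: violates R7
C4: violates R4
D4: legal
E4: violates R4
F4: legal
G4: legal
A4: violates R4
B4: violates R7

{D4, F4, G4}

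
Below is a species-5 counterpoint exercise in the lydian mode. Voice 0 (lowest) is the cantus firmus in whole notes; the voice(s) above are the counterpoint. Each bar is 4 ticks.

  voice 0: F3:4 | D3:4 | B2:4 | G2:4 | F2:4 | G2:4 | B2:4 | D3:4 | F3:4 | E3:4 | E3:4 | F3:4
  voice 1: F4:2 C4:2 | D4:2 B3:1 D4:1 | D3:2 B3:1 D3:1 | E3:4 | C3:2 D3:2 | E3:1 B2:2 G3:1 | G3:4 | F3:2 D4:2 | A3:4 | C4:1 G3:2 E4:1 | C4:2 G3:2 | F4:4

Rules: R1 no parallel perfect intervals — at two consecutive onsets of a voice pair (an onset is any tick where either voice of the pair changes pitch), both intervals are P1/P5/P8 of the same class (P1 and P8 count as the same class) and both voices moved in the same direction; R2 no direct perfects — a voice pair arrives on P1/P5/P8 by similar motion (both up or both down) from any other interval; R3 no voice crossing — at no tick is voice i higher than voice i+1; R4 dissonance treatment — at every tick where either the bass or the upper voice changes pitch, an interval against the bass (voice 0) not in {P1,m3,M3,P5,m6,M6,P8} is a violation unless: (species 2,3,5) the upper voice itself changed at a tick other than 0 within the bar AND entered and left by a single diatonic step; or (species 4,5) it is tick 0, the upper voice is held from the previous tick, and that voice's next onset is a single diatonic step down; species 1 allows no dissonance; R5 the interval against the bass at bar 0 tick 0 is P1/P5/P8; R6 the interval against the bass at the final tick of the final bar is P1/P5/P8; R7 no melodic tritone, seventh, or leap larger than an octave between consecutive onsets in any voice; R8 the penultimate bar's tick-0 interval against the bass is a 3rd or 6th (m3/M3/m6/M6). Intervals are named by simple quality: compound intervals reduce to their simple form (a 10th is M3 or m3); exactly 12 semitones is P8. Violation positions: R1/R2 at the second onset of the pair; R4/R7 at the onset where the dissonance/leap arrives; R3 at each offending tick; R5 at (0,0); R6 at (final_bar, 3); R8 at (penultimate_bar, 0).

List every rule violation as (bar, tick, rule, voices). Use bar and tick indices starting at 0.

(4, 0, R2, (0, 1))
(11, 0, R2, (0, 1))
(11, 0, R7, (1,))

bar 0: v0=F3 v1=F4 downbeat P8
bar 1: v0=D3 v1=D4 downbeat P8
bar 2: v0=B2 v1=D3 downbeat m3
bar 3: v0=G2 v1=E3 downbeat M6
bar 4: v0=F2 v1=C3 downbeat P5
bar 5: v0=G2 v1=E3 downbeat M6
bar 6: v0=B2 v1=G3 downbeat m6
bar 7: v0=D3 v1=F3 downbeat m3
bar 8: v0=F3 v1=A3 downbeat M3
bar 9: v0=E3 v1=C4 downbeat m6
bar 10: v0=E3 v1=C4 downbeat m6
bar 11: v0=F3 v1=F4 downbeat P8
  -> R2 @ bar 4 tick 0 v(0, 1): G2/E3 M6 -> F2/C3 P5 similar
  -> R2 @ bar 11 tick 0 v(0, 1): E3/G3 m3 -> F3/F4 P8 similar
  -> R7 @ bar 11 tick 0 v(1,): G3->F4 leap 10st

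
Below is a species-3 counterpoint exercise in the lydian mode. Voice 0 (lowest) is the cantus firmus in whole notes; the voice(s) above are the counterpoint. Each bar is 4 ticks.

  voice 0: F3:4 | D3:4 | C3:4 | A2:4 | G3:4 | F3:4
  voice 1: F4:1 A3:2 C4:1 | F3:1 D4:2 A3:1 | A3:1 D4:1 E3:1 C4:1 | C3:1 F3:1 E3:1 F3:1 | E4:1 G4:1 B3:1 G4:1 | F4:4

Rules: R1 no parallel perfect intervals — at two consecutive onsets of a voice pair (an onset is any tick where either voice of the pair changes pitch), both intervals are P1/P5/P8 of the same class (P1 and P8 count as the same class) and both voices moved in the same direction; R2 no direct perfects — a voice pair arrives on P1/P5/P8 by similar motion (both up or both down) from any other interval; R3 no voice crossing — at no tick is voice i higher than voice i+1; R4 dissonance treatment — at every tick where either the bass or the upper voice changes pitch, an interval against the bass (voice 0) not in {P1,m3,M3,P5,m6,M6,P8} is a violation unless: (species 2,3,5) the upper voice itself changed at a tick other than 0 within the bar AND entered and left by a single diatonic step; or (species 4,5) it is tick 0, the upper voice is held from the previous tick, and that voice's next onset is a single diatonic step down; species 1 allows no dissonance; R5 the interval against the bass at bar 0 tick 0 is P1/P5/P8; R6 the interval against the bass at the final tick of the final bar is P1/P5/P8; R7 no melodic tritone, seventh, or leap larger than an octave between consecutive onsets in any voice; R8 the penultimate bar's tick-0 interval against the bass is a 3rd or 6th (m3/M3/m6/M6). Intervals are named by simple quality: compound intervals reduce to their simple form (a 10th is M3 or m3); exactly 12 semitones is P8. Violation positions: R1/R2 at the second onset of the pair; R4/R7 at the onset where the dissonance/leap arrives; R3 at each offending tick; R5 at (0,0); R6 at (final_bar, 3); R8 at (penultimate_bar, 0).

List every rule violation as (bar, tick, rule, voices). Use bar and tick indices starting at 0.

(2, 1, R4, (0, 1))
(2, 2, R7, (1,))
(4, 0, R7, (0,))
(4, 0, R7, (1,))
(5, 0, R1, (0, 1))

bar 0: v0=F3 v1=F4 downbeat P8
bar 1: v0=D3 v1=F3 downbeat m3
bar 2: v0=C3 v1=A3 downbeat M6
bar 3: v0=A2 v1=C3 downbeat m3
bar 4: v0=G3 v1=E4 downbeat M6
bar 5: v0=F3 v1=F4 downbeat P8
  -> R4 @ bar 2 tick 1 v(0, 1): C3/D4 M2 untreated
  -> R7 @ bar 2 tick 2 v(1,): D4->E3 leap 10st
  -> R7 @ bar 4 tick 0 v(0,): A2->G3 leap 10st
  -> R7 @ bar 4 tick 0 v(1,): F3->E4 leap 11st
  -> R1 @ bar 5 tick 0 v(0, 1): G3/G4 P8 -> F3/F4 P8 similar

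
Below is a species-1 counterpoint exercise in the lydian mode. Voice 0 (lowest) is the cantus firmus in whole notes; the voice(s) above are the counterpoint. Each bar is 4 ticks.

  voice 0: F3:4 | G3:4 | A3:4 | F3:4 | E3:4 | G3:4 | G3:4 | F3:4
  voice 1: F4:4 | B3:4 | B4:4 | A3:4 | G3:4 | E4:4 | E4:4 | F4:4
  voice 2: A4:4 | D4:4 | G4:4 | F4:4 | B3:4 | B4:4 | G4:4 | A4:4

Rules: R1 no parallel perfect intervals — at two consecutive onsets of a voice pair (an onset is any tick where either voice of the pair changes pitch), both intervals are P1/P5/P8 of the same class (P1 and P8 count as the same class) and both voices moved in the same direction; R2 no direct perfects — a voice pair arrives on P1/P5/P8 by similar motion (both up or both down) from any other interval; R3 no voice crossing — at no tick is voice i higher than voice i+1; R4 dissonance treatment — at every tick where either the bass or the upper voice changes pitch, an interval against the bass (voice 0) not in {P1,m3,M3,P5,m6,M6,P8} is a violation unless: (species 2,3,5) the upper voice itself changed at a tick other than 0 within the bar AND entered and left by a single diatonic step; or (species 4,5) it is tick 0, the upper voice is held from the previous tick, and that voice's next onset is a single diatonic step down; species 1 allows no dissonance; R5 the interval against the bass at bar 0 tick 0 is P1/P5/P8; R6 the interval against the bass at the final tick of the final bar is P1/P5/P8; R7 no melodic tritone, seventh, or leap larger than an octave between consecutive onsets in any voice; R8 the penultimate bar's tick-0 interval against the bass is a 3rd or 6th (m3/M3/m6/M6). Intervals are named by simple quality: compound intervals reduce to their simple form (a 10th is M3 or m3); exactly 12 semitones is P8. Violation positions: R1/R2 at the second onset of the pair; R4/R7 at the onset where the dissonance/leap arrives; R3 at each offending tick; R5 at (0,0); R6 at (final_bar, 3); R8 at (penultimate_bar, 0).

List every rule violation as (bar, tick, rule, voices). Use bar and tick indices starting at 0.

bar 0: v0=F3 v1=F4 v2=A4 downbeat M3
bar 1: v0=G3 v1=B3 v2=D4 downbeat P5
bar 2: v0=A3 v1=B4 v2=G4 downbeat m7
bar 3: v0=F3 v1=A3 v2=F4 downbeat P8
bar 4: v0=E3 v1=G3 v2=B3 downbeat P5
bar 5: v0=G3 v1=E4 v2=B4 downbeat M3
bar 6: v0=G3 v1=E4 v2=G4 downbeat P8
bar 7: v0=F3 v1=F4 v2=A4 downbeat M3
  -> R5 @ bar 0 tick 0 v(0, 2): opens on M3
  -> R7 @ bar 1 tick 0 v(1,): F4->B3 leap 6st
  -> R3 @ bar 2 tick 0 v(1, 2): B4 above G4
  -> R4 @ bar 2 tick 0 v(0, 1): A3/B4 M2 untreated
  -> R4 @ bar 2 tick 0 v(0, 2): A3/G4 m7 untreated
  -> R3 @ bar 2 tick 1 v(1, 2): B4 above G4
  -> R3 @ bar 2 tick 2 v(1, 2): B4 above G4
  -> R3 @ bar 2 tick 3 v(1, 2): B4 above G4
  -> R2 @ bar 3 tick 0 v(0, 2): A3/G4 m7 -> F3/F4 P8 similar
  -> R7 @ bar 3 tick 0 v(1,): B4->A3 leap 14st
  -> R2 @ bar 4 tick 0 v(0, 2): F3/F4 P8 -> E3/B3 P5 similar
  -> R7 @ bar 4 tick 0 v(2,): F4->B3 leap 6st
  -> R2 @ bar 5 tick 0 v(1, 2): G3/B3 M3 -> E4/B4 P5 similar
  -> R8 @ bar 6 tick 0 v(0, 2): penult P8 not 3rd/6th
  -> R6 @ bar 7 tick 3 v(0, 2): closes on M3

(0, 0, R5, (0, 2))
(1, 0, R7, (1,))
(2, 0, R3, (1, 2))
(2, 0, R4, (0, 1))
(2, 0, R4, (0, 2))
(2, 1, R3, (1, 2))
(2, 2, R3, (1, 2))
(2, 3, R3, (1, 2))
(3, 0, R2, (0, 2))
(3, 0, R7, (1,))
(4, 0, R2, (0, 2))
(4, 0, R7, (2,))
(5, 0, R2, (1, 2))
(6, 0, R8, (0, 2))
(7, 3, R6, (0, 2))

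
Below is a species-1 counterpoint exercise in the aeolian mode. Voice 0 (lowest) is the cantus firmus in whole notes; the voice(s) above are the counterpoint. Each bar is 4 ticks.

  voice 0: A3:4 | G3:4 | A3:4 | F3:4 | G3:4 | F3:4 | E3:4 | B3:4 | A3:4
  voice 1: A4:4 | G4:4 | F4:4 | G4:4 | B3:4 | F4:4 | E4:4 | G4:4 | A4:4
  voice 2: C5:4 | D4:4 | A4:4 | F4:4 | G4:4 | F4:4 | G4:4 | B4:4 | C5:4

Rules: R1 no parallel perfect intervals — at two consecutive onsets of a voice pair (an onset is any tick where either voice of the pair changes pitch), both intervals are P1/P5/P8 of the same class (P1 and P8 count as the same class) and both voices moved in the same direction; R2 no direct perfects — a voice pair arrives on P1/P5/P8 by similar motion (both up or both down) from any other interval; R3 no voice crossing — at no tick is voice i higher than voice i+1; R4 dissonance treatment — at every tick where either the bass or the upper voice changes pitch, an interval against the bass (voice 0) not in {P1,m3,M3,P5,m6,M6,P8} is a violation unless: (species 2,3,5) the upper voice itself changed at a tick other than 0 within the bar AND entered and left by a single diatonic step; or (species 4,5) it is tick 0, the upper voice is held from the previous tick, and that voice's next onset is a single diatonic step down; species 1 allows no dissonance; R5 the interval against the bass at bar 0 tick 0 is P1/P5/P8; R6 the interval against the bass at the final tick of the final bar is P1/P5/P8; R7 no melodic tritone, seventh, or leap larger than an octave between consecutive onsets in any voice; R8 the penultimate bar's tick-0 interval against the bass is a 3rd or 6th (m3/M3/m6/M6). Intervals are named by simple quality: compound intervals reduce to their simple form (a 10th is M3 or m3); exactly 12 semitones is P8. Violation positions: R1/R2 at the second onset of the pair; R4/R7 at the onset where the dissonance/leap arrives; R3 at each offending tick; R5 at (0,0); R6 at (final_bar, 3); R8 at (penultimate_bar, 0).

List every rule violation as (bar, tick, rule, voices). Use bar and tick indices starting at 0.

(0, 0, R5, (0, 2))
(1, 0, R1, (0, 1))
(1, 0, R2, (0, 2))
(1, 0, R3, (1, 2))
(1, 0, R7, (2,))
(1, 1, R3, (1, 2))
(1, 2, R3, (1, 2))
(1, 3, R3, (1, 2))
(2, 0, R2, (0, 2))
(3, 0, R1, (0, 2))
(3, 0, R3, (1, 2))
(3, 0, R4, (0, 1))
(3, 1, R3, (1, 2))
(3, 2, R3, (1, 2))
(3, 3, R3, (1, 2))
(4, 0, R1, (0, 2))
(5, 0, R1, (0, 2))
(5, 0, R7, (1,))
(6, 0, R1, (0, 1))
(7, 0, R2, (0, 2))
(7, 0, R8, (0, 2))
(8, 3, R6, (0, 2))

bar 0: v0=A3 v1=A4 v2=C5 downbeat m3
bar 1: v0=G3 v1=G4 v2=D4 downbeat P5
bar 2: v0=A3 v1=F4 v2=A4 downbeat P8
bar 3: v0=F3 v1=G4 v2=F4 downbeat P8
bar 4: v0=G3 v1=B3 v2=G4 downbeat P8
bar 5: v0=F3 v1=F4 v2=F4 downbeat P8
bar 6: v0=E3 v1=E4 v2=G4 downbeat m3
bar 7: v0=B3 v1=G4 v2=B4 downbeat P8
bar 8: v0=A3 v1=A4 v2=C5 downbeat m3
  -> R5 @ bar 0 tick 0 v(0, 2): opens on m3
  -> R1 @ bar 1 tick 0 v(0, 1): A3/A4 P8 -> G3/G4 P8 similar
  -> R2 @ bar 1 tick 0 v(0, 2): A3/C5 m3 -> G3/D4 P5 similar
  -> R3 @ bar 1 tick 0 v(1, 2): G4 above D4
  -> R7 @ bar 1 tick 0 v(2,): C5->D4 leap 10st
  -> R3 @ bar 1 tick 1 v(1, 2): G4 above D4
  -> R3 @ bar 1 tick 2 v(1, 2): G4 above D4
  -> R3 @ bar 1 tick 3 v(1, 2): G4 above D4
  -> R2 @ bar 2 tick 0 v(0, 2): G3/D4 P5 -> A3/A4 P8 similar
  -> R1 @ bar 3 tick 0 v(0, 2): A3/A4 P8 -> F3/F4 P8 similar
  -> R3 @ bar 3 tick 0 v(1, 2): G4 above F4
  -> R4 @ bar 3 tick 0 v(0, 1): F3/G4 M2 untreated
  -> R3 @ bar 3 tick 1 v(1, 2): G4 above F4
  -> R3 @ bar 3 tick 2 v(1, 2): G4 above F4
  -> R3 @ bar 3 tick 3 v(1, 2): G4 above F4
  -> R1 @ bar 4 tick 0 v(0, 2): F3/F4 P8 -> G3/G4 P8 similar
  -> R1 @ bar 5 tick 0 v(0, 2): G3/G4 P8 -> F3/F4 P8 similar
  -> R7 @ bar 5 tick 0 v(1,): B3->F4 leap 6st
  -> R1 @ bar 6 tick 0 v(0, 1): F3/F4 P8 -> E3/E4 P8 similar
  -> R2 @ bar 7 tick 0 v(0, 2): E3/G4 m3 -> B3/B4 P8 similar
  -> R8 @ bar 7 tick 0 v(0, 2): penult P8 not 3rd/6th
  -> R6 @ bar 8 tick 3 v(0, 2): closes on m3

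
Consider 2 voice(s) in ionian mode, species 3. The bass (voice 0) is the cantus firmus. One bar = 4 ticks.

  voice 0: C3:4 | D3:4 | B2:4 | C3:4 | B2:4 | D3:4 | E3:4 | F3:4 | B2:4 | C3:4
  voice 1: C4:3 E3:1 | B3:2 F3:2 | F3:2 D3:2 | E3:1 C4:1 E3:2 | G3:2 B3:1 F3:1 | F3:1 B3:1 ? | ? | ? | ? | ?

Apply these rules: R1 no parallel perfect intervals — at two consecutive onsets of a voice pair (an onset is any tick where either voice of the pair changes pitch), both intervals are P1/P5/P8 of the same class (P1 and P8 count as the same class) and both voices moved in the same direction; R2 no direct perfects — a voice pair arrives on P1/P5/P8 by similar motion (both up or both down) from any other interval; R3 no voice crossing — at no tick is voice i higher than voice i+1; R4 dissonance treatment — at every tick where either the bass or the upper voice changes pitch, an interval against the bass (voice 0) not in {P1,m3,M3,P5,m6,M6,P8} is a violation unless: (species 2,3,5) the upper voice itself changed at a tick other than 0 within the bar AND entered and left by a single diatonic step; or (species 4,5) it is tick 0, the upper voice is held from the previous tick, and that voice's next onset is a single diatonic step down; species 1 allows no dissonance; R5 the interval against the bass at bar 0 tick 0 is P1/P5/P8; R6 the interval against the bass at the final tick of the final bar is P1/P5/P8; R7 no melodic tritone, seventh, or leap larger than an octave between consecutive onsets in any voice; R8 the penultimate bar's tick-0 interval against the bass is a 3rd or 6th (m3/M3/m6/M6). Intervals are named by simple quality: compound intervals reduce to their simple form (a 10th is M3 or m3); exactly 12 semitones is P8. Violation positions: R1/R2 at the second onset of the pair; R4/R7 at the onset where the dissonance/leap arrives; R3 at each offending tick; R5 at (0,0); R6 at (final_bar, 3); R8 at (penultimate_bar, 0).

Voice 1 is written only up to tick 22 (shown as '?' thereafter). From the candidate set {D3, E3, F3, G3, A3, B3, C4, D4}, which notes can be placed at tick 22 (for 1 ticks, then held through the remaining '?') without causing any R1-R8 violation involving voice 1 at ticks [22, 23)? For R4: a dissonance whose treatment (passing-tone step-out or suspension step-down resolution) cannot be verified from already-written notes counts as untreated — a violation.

D3: legal
E3: violates R4
F3: violates R7
G3: violates R4
A3: legal
B3: legal
C4: violates R4
D4: legal

{A3, B3, D3, D4}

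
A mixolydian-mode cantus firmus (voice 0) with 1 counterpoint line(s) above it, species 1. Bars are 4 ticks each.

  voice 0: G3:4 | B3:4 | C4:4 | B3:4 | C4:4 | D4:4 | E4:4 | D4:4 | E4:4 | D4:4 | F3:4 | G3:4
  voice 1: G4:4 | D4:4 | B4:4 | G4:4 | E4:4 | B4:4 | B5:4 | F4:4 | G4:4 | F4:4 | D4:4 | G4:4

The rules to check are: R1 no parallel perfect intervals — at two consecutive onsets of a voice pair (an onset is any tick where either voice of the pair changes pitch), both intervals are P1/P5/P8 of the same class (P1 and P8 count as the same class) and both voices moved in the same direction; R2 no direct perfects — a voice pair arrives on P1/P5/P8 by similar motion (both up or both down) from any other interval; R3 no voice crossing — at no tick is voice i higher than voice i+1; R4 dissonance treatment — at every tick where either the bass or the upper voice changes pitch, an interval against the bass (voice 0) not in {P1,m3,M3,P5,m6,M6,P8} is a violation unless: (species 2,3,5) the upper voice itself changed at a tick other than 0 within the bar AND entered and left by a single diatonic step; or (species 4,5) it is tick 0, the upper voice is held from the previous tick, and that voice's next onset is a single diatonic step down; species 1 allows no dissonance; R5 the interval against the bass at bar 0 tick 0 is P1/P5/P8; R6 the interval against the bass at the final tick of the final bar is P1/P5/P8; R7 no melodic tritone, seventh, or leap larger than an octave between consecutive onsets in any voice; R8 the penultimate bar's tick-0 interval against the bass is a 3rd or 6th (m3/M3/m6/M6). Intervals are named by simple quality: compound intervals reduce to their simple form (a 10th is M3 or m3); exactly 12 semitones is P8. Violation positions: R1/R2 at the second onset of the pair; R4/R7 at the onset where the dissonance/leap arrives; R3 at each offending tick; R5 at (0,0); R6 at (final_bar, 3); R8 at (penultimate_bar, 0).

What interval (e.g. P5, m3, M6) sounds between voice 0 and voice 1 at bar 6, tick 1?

P5

voice 0=E4 voice 1=B5 -> P5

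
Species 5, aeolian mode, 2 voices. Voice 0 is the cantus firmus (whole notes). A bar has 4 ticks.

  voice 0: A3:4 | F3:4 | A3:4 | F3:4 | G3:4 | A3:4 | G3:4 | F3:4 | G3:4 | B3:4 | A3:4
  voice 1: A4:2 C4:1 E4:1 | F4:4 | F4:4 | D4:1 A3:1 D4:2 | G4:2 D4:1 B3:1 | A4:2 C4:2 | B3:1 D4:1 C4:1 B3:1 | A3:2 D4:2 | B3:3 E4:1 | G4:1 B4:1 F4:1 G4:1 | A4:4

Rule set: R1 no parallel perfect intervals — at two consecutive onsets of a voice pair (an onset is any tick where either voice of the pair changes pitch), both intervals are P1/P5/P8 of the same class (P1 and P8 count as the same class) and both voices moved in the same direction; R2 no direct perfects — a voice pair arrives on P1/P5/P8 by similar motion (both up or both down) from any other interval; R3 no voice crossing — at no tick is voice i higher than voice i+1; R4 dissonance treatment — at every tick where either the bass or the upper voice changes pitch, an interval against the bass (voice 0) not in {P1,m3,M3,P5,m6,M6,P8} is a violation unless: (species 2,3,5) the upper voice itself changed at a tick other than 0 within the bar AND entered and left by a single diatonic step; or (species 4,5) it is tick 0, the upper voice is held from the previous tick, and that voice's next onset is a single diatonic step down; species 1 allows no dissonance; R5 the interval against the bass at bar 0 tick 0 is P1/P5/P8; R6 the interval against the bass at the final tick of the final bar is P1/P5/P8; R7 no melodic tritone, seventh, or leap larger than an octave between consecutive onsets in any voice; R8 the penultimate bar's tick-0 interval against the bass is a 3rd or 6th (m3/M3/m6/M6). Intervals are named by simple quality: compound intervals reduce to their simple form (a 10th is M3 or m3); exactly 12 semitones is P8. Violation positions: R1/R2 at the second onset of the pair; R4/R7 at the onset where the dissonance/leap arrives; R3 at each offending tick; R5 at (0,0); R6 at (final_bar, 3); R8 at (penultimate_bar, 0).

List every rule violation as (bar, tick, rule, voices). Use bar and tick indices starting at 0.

(4, 0, R2, (0, 1))
(5, 0, R2, (0, 1))
(5, 0, R7, (1,))
(9, 2, R4, (0, 1))
(9, 2, R7, (1,))

bar 0: v0=A3 v1=A4 downbeat P8
bar 1: v0=F3 v1=F4 downbeat P8
bar 2: v0=A3 v1=F4 downbeat m6
bar 3: v0=F3 v1=D4 downbeat M6
bar 4: v0=G3 v1=G4 downbeat P8
bar 5: v0=A3 v1=A4 downbeat P8
bar 6: v0=G3 v1=B3 downbeat M3
bar 7: v0=F3 v1=A3 downbeat M3
bar 8: v0=G3 v1=B3 downbeat M3
bar 9: v0=B3 v1=G4 downbeat m6
bar 10: v0=A3 v1=A4 downbeat P8
  -> R2 @ bar 4 tick 0 v(0, 1): F3/D4 M6 -> G3/G4 P8 similar
  -> R2 @ bar 5 tick 0 v(0, 1): G3/B3 M3 -> A3/A4 P8 similar
  -> R7 @ bar 5 tick 0 v(1,): B3->A4 leap 10st
  -> R4 @ bar 9 tick 2 v(0, 1): B3/F4 TT untreated
  -> R7 @ bar 9 tick 2 v(1,): B4->F4 leap 6st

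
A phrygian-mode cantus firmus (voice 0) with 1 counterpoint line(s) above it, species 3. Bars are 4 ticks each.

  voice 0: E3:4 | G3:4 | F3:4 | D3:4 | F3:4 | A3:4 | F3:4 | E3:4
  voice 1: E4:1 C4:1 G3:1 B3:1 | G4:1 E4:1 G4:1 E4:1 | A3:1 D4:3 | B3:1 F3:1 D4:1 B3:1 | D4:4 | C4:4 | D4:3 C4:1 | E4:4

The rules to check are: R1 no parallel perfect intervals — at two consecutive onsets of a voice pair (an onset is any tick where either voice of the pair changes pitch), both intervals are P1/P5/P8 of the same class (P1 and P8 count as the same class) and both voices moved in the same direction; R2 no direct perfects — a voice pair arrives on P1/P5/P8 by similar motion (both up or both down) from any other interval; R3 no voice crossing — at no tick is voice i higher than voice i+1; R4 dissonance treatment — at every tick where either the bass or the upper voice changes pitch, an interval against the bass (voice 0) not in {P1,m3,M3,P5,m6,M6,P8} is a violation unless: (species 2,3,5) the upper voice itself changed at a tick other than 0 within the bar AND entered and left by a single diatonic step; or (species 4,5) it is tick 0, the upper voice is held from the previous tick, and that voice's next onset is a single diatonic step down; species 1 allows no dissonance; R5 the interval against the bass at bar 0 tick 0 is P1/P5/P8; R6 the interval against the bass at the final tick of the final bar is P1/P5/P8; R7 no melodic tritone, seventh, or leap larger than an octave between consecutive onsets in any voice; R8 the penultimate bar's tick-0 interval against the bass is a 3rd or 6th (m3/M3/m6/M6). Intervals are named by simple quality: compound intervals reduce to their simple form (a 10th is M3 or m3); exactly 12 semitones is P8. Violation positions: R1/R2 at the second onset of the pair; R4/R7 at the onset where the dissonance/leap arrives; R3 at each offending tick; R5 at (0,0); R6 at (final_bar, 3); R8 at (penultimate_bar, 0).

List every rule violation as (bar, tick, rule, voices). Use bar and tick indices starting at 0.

bar 0: v0=E3 v1=E4 downbeat P8
bar 1: v0=G3 v1=G4 downbeat P8
bar 2: v0=F3 v1=A3 downbeat M3
bar 3: v0=D3 v1=B3 downbeat M6
bar 4: v0=F3 v1=D4 downbeat M6
bar 5: v0=A3 v1=C4 downbeat m3
bar 6: v0=F3 v1=D4 downbeat M6
bar 7: v0=E3 v1=E4 downbeat P8
  -> R2 @ bar 1 tick 0 v(0, 1): E3/B3 P5 -> G3/G4 P8 similar
  -> R7 @ bar 3 tick 1 v(1,): B3->F3 leap 6st

(1, 0, R2, (0, 1))
(3, 1, R7, (1,))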